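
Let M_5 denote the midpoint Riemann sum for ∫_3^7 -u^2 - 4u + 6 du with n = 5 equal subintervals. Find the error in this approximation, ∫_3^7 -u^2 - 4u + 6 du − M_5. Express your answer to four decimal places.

Exact integral: ∫_3^7 f(u) du ≈ -161.333333.
M_5 = -161.12.
Error ≈ -161.333333 − (-161.12) ≈ -0.2133.

-0.2133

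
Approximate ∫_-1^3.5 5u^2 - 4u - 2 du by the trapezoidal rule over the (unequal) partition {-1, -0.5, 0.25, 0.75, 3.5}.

Subinterval widths: 0.5, 0.75, 0.5, 2.75.
f(-1) = 7, f(-0.5) = 1.25, f(0.25) = -2.6875, f(0.75) = -2.1875, f(3.5) = 45.25.
On each subinterval the trapezoid contributes (Δu_i/2)·[f(u_{i-1}) + f(u_i)].
Sum = 59.515625.

59.515625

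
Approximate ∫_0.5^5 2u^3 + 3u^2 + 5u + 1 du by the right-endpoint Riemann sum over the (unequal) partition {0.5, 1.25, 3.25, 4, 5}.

Subinterval widths: 0.75, 2, 0.75, 1.
Right endpoints: 1.25, 3.25, 4, 5.
f(1.25) = 15.84375, f(3.25) = 117.59375, f(4) = 197, f(5) = 351.
Sum = Σ Δu_i · f(u_i).
Sum = 745.8203125.

745.8203125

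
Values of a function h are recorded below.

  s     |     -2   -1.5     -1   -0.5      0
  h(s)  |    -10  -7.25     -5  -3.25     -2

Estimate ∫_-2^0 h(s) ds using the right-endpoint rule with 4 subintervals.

Δs = 0.5.
Sum = 0.5·[(-7.25) + (-5) + (-3.25) + (-2)] = -8.75.

-8.75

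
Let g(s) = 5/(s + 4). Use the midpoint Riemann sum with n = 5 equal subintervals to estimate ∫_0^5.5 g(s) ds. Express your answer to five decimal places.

Δs = (5.5 − 0)/5 = 1.1.
Midpoints: 0.55, 1.65, 2.75, 3.85, 4.95.
g(0.55) = 100/91, g(1.65) = 100/113, g(2.75) = 20/27, g(3.85) = 100/157, g(4.95) = 100/179.
Sum = Δs · [g(0.55) + g(1.65) + g(2.75) + g(3.85) + g(4.95)].
Sum ≈ 4.31222.

4.31222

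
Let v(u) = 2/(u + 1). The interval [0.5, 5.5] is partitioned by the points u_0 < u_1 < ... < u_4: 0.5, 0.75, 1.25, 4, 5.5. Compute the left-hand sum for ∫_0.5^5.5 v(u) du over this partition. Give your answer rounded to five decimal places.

Subinterval widths: 0.25, 0.5, 2.75, 1.5.
Left endpoints: 0.5, 0.75, 1.25, 4.
v(0.5) = 4/3, v(0.75) = 8/7, v(1.25) = 8/9, v(4) = 0.4.
Sum = Σ Δu_i · v(u_i).
Sum ≈ 3.94921.

3.94921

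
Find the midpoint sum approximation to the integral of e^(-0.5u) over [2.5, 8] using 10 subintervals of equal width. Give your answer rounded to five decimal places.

Δu = (8 − 2.5)/10 = 0.55.
Midpoints: 2.775, 3.325, 3.875, 4.425, 4.975, 5.525, 6.075, 6.625, 7.175, 7.725.
f(2.775) ≈ 0.24970, f(3.325) ≈ 0.18966, f(3.875) ≈ 0.14406, f(4.425) ≈ 0.10943, f(4.975) ≈ 0.08312, f(5.525) ≈ 0.06313, f(6.075) ≈ 0.04795, f(6.625) ≈ 0.03642, f(7.175) ≈ 0.02767, f(7.725) ≈ 0.02102.
Sum = Δu · [f(2.775) + f(3.325) + f(3.875) + ...].
Sum ≈ 0.53469.

0.53469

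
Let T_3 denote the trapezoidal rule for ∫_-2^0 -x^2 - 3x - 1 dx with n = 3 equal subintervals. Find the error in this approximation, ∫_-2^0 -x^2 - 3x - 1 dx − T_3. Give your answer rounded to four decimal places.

Exact integral: ∫_-2^0 f(x) dx ≈ 1.333333.
T_3 ≈ 1.185185.
Error ≈ 1.333333 − 1.185185 ≈ 0.1481.

0.1481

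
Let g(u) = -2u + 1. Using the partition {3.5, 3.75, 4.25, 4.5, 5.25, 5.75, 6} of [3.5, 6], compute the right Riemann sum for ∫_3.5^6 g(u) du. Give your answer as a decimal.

-22.5

Subinterval widths: 0.25, 0.5, 0.25, 0.75, 0.5, 0.25.
Right endpoints: 3.75, 4.25, 4.5, 5.25, 5.75, 6.
g(3.75) = -6.5, g(4.25) = -7.5, g(4.5) = -8, g(5.25) = -9.5, g(5.75) = -10.5, g(6) = -11.
Sum = Σ Δu_i · g(u_i).
Sum = -22.5.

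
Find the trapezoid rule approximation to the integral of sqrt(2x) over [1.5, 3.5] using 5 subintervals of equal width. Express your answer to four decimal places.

Δx = (3.5 − 1.5)/5 = 0.4.
f(1.5) ≈ 1.7321, f(1.9) ≈ 1.9494, f(2.3) ≈ 2.1448, f(2.7) ≈ 2.3238, f(3.1) ≈ 2.4900, f(3.5) ≈ 2.6458.
T_5 = (Δx/2)·[f(x_0) + 2f(x_1) + ... + 2f(x_{4}) + f(x_5)].
Sum ≈ 4.4387.

4.4387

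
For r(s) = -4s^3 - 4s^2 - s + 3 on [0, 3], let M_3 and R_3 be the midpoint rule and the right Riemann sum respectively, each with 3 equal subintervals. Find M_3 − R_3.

90

M_3 = -107.
R_3 = -197.
M_3 − R_3 = 90.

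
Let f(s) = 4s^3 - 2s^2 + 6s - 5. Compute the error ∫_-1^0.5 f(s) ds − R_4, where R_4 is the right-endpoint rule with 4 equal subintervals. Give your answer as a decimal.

Exact integral: ∫_-1^0.5 f(s) ds = -11.4375.
R_4 = -8.80078125.
Error = -11.4375 − (-8.80078125) = -2.63671875.

-2.63671875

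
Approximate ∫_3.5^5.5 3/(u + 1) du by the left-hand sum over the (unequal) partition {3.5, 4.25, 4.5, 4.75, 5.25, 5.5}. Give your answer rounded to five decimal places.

1.16009

Subinterval widths: 0.75, 0.25, 0.25, 0.5, 0.25.
Left endpoints: 3.5, 4.25, 4.5, 4.75, 5.25.
f(3.5) = 2/3, f(4.25) = 4/7, f(4.5) = 6/11, f(4.75) = 12/23, f(5.25) = 0.48.
Sum = Σ Δu_i · f(u_i).
Sum ≈ 1.16009.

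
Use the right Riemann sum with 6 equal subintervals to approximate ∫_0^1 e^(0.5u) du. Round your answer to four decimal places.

1.3523

Δu = (1 − 0)/6 = 1/6.
Right endpoints: 1/6, 1/3, 0.5, 2/3, 5/6, 1.
f(1/6) ≈ 1.0869, f(1/3) ≈ 1.1814, f(0.5) ≈ 1.2840, f(2/3) ≈ 1.3956, f(5/6) ≈ 1.5169, f(1) ≈ 1.6487.
Sum = Δu · [f(1/6) + f(1/3) + f(0.5) + ...].
Sum ≈ 1.3523.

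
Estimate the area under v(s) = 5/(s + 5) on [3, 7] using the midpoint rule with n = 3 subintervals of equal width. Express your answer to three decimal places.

Δs = (7 − 3)/3 = 4/3.
Midpoints: 11/3, 5, 19/3.
v(11/3) = 15/26, v(5) = 0.5, v(19/3) = 15/34.
Sum = Δs · [v(11/3) + v(5) + v(19/3)].
Sum ≈ 2.024.

2.024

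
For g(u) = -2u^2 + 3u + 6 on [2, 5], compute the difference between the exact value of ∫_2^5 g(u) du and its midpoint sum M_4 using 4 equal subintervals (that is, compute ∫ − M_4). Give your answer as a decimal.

Exact integral: ∫_2^5 g(u) du = -28.5.
M_4 = -28.21875.
Error = -28.5 − (-28.21875) = -0.28125.

-0.28125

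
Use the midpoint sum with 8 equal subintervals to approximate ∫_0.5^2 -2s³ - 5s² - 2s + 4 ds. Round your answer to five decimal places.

Δs = (2 − 0.5)/8 = 0.1875.
Midpoints: 0.59375, 0.78125, 0.96875, 1.15625, 1.34375, 1.53125, 1.71875, 1.90625.
f(0.59375) = 10341/16384, f(0.78125) = -25689/16384, f(0.96875) = -72879/16384, f(1.15625) = -132525/16384, f(1.34375) = -205923/16384, f(1.53125) = -294369/16384, f(1.71875) = -399159/16384, f(1.90625) = -521589/16384.
Sum = Δs · [f(0.59375) + f(0.78125) + f(0.96875) + ...].
Sum ≈ -18.78882.

-18.78882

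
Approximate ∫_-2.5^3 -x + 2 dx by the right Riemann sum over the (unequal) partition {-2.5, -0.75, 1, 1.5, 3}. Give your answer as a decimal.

5.3125

Subinterval widths: 1.75, 1.75, 0.5, 1.5.
Right endpoints: -0.75, 1, 1.5, 3.
f(-0.75) = 2.75, f(1) = 1, f(1.5) = 0.5, f(3) = -1.
Sum = Σ Δx_i · f(x_i).
Sum = 5.3125.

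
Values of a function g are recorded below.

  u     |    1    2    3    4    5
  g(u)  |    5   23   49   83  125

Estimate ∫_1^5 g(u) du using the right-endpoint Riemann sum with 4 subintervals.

280

Δu = 1.
Sum = 1·[23 + 49 + 83 + 125] = 280.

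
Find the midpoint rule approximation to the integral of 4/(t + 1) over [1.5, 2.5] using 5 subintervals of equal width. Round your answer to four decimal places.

1.3454

Δt = (2.5 − 1.5)/5 = 0.2.
Midpoints: 1.6, 1.8, 2, 2.2, 2.4.
f(1.6) = 20/13, f(1.8) = 10/7, f(2) = 4/3, f(2.2) = 1.25, f(2.4) = 20/17.
Sum = Δt · [f(1.6) + f(1.8) + f(2) + f(2.2) + f(2.4)].
Sum ≈ 1.3454.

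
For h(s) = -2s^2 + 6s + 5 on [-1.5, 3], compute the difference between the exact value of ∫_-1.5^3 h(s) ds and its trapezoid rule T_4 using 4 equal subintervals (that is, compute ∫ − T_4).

1.8984375

Exact integral: ∫_-1.5^3 h(s) ds = 22.5.
T_4 = 20.6015625.
Error = 22.5 − 20.6015625 = 1.8984375.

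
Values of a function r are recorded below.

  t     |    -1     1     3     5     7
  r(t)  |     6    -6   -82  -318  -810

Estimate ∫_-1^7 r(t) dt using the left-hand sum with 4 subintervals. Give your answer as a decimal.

Δt = 2.
Sum = 2·[6 + (-6) + (-82) + (-318)] = -800.

-800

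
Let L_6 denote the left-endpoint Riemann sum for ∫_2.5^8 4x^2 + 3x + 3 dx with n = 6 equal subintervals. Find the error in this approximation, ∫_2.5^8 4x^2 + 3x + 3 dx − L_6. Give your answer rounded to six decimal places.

110.356481

Exact integral: ∫_2.5^8 f(x) dx ≈ 764.95833333.
L_6 ≈ 654.60185185.
Error ≈ 764.95833333 − 654.60185185 ≈ 110.356481.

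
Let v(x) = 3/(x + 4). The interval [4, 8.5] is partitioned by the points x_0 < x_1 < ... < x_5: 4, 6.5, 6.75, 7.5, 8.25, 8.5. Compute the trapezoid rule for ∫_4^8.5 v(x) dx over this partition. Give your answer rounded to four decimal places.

Subinterval widths: 2.5, 0.25, 0.75, 0.75, 0.25.
v(4) = 0.375, v(6.5) = 2/7, v(6.75) = 12/43, v(7.5) = 6/23, v(8.25) = 12/49, v(8.5) = 0.24.
On each subinterval the trapezoid contributes (Δx_i/2)·[v(x_{i-1}) + v(x_i)].
Sum ≈ 1.3492.

1.3492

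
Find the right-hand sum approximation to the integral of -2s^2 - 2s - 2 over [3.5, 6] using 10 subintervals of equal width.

-150.78125

Δs = (6 − 3.5)/10 = 0.25.
Right endpoints: 3.75, 4, 4.25, 4.5, 4.75, 5, 5.25, 5.5, 5.75, 6.
f(3.75) = -37.625, f(4) = -42, f(4.25) = -46.625, f(4.5) = -51.5, f(4.75) = -56.625, f(5) = -62, f(5.25) = -67.625, f(5.5) = -73.5, f(5.75) = -79.625, f(6) = -86.
Sum = Δs · [f(3.75) + f(4) + f(4.25) + ...].
Sum = -150.78125.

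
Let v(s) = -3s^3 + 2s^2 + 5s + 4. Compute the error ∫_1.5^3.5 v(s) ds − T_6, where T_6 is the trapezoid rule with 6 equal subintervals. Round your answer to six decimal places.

Exact integral: ∫_1.5^3.5 v(s) ds ≈ -49.41666667.
T_6 ≈ -50.17592593.
Error ≈ -49.41666667 − (-50.17592593) ≈ 0.759259.

0.759259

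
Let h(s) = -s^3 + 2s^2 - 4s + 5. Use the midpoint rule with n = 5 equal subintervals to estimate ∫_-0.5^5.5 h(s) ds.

-143.79

Δs = (5.5 − (-0.5))/5 = 1.2.
Midpoints: 0.1, 1.3, 2.5, 3.7, 4.9.
h(0.1) = 4.619, h(1.3) = 0.983, h(2.5) = -8.125, h(3.7) = -33.073, h(4.9) = -84.229.
Sum = Δs · [h(0.1) + h(1.3) + h(2.5) + h(3.7) + h(4.9)].
Sum = -143.79.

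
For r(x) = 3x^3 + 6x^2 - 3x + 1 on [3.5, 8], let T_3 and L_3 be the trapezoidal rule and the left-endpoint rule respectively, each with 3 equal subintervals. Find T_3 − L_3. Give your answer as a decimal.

1278.28125

T_3 = 3922.03125.
L_3 = 2643.75.
T_3 − L_3 = 1278.28125.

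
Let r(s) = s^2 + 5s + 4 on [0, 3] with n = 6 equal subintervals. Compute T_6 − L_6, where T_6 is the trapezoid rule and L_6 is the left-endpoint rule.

T_6 = 43.625.
L_6 = 37.625.
T_6 − L_6 = 6.

6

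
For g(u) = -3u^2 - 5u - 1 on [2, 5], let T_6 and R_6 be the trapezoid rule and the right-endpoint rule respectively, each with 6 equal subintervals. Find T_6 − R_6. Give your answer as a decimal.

19.5

T_6 = -172.875.
R_6 = -192.375.
T_6 − R_6 = 19.5.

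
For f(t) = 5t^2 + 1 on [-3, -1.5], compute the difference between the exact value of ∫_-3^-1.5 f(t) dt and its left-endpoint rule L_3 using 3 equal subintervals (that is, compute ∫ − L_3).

-8.75

Exact integral: ∫_-3^-1.5 f(t) dt = 40.875.
L_3 = 49.625.
Error = 40.875 − 49.625 = -8.75.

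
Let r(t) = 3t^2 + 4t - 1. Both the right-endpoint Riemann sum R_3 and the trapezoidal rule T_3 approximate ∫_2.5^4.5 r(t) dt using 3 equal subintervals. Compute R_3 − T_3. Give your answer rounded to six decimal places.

16.666667

R_3 ≈ 118.61111111.
T_3 ≈ 101.94444444.
R_3 − T_3 ≈ 16.666667.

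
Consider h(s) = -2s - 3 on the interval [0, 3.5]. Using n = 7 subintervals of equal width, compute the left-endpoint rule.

Δs = (3.5 − 0)/7 = 0.5.
Left endpoints: 0, 0.5, 1, 1.5, 2, 2.5, 3.
h(0) = -3, h(0.5) = -4, h(1) = -5, h(1.5) = -6, h(2) = -7, h(2.5) = -8, h(3) = -9.
Sum = Δs · [h(0) + h(0.5) + h(1) + ...].
Sum = -21.

-21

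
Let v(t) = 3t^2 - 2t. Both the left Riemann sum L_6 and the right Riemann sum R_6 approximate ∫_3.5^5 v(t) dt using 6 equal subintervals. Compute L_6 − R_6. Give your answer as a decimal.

-8.8125

L_6 = 65.015625.
R_6 = 73.828125.
L_6 − R_6 = -8.8125.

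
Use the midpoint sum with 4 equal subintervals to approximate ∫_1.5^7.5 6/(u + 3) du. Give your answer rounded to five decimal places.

Δu = (7.5 − 1.5)/4 = 1.5.
Midpoints: 2.25, 3.75, 5.25, 6.75.
f(2.25) = 8/7, f(3.75) = 8/9, f(5.25) = 8/11, f(6.75) = 8/13.
Sum = Δu · [f(2.25) + f(3.75) + f(5.25) + f(6.75)].
Sum ≈ 5.06161.

5.06161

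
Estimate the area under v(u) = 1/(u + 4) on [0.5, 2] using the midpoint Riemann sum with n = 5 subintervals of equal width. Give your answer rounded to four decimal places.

0.2876

Δu = (2 − 0.5)/5 = 0.3.
Midpoints: 0.65, 0.95, 1.25, 1.55, 1.85.
v(0.65) = 20/93, v(0.95) = 20/99, v(1.25) = 4/21, v(1.55) = 20/111, v(1.85) = 20/117.
Sum = Δu · [v(0.65) + v(0.95) + v(1.25) + v(1.55) + v(1.85)].
Sum ≈ 0.2876.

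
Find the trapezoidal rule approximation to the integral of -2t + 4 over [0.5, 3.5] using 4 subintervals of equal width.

0

Δt = (3.5 − 0.5)/4 = 0.75.
f(0.5) = 3, f(1.25) = 1.5, f(2) = 0, f(2.75) = -1.5, f(3.5) = -3.
T_4 = (Δt/2)·[f(t_0) + 2f(t_1) + 2f(t_2) + 2f(t_3) + f(t_4)].
Sum = 0.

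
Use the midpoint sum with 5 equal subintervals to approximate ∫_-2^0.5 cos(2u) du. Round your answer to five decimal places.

Δu = (0.5 − (-2))/5 = 0.5.
Midpoints: -1.75, -1.25, -0.75, -0.25, 0.25.
f(-1.75) ≈ -0.93646, f(-1.25) ≈ -0.80114, f(-0.75) ≈ 0.07074, f(-0.25) ≈ 0.87758, f(0.25) ≈ 0.87758.
Sum = Δu · [f(-1.75) + f(-1.25) + f(-0.75) + f(-0.25) + f(0.25)].
Sum ≈ 0.04415.

0.04415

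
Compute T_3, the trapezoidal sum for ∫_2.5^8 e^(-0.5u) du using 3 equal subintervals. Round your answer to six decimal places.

0.573422

Δu = (8 − 2.5)/3 = 11/6.
f(2.5) ≈ 0.286505, f(13/3) ≈ 0.114559, f(37/6) ≈ 0.045806, f(8) ≈ 0.018316.
T_3 = (Δu/2)·[f(u_0) + 2f(u_1) + 2f(u_2) + f(u_3)].
Sum ≈ 0.573422.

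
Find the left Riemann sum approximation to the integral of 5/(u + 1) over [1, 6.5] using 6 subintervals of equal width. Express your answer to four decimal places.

Δu = (6.5 − 1)/6 = 11/12.
Left endpoints: 1, 23/12, 17/6, 3.75, 14/3, 67/12.
f(1) = 2.5, f(23/12) = 12/7, f(17/6) = 30/23, f(3.75) = 20/19, f(14/3) = 15/17, f(67/12) = 60/79.
Sum = Δu · [f(1) + f(23/12) + f(17/6) + ...].
Sum ≈ 7.5287.

7.5287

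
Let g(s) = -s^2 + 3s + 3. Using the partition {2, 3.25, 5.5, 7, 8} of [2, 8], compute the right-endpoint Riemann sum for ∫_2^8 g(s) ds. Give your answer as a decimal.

-95.953125

Subinterval widths: 1.25, 2.25, 1.5, 1.
Right endpoints: 3.25, 5.5, 7, 8.
g(3.25) = 2.1875, g(5.5) = -10.75, g(7) = -25, g(8) = -37.
Sum = Σ Δs_i · g(s_i).
Sum = -95.953125.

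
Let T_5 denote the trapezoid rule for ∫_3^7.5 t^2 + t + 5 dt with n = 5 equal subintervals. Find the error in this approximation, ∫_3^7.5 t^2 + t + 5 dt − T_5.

-0.6075

Exact integral: ∫_3^7.5 f(t) dt = 177.75.
T_5 = 178.3575.
Error = 177.75 − 178.3575 = -0.6075.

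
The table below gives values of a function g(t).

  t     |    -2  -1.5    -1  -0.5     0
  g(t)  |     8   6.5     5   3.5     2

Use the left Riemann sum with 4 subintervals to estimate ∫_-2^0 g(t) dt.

Δt = 0.5.
Sum = 0.5·[8 + 6.5 + 5 + 3.5] = 11.5.

11.5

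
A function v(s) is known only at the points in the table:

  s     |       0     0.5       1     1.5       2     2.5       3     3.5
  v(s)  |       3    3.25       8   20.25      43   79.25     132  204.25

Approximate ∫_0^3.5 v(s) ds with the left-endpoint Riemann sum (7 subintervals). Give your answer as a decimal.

Δs = 0.5.
Sum = 0.5·[3 + 3.25 + 8 + 20.25 + 43 + 79.25 + 132] = 144.375.

144.375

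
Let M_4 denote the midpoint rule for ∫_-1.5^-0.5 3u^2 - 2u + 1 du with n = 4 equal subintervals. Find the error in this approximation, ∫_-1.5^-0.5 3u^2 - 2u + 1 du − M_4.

Exact integral: ∫_-1.5^-0.5 f(u) du = 6.25.
M_4 = 6.234375.
Error = 6.25 − 6.234375 = 0.015625.

0.015625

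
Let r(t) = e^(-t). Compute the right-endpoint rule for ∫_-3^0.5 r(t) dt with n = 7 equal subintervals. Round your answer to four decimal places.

Δt = (0.5 − (-3))/7 = 0.5.
Right endpoints: -2.5, -2, -1.5, -1, -0.5, 0, 0.5.
r(-2.5) ≈ 12.1825, r(-2) ≈ 7.3891, r(-1.5) ≈ 4.4817, r(-1) ≈ 2.7183, r(-0.5) ≈ 1.6487, r(0) ≈ 1.0000, r(0.5) ≈ 0.6065.
Sum = Δt · [r(-2.5) + r(-2) + r(-1.5) + ...].
Sum ≈ 15.0134.

15.0134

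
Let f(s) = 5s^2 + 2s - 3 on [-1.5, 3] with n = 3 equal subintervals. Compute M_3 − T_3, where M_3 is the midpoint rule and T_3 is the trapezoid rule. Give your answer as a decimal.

-12.65625

M_3 = 39.65625.
T_3 = 52.3125.
M_3 − T_3 = -12.65625.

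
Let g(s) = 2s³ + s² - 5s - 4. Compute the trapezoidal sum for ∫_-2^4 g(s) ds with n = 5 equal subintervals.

100.08

Δs = (4 − (-2))/5 = 1.2.
g(-2) = -6, g(-0.8) = -0.384, g(0.4) = -5.712, g(1.6) = -1.248, g(2.8) = 33.744, g(4) = 120.
T_5 = (Δs/2)·[g(s_0) + 2g(s_1) + ... + 2g(s_{4}) + g(s_5)].
Sum = 100.08.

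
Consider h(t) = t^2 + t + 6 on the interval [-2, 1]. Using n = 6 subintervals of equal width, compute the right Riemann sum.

19.625

Δt = (1 − (-2))/6 = 0.5.
Right endpoints: -1.5, -1, -0.5, 0, 0.5, 1.
h(-1.5) = 6.75, h(-1) = 6, h(-0.5) = 5.75, h(0) = 6, h(0.5) = 6.75, h(1) = 8.
Sum = Δt · [h(-1.5) + h(-1) + h(-0.5) + ...].
Sum = 19.625.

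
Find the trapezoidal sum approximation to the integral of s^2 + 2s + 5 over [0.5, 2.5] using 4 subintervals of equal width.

Δs = (2.5 − 0.5)/4 = 0.5.
f(0.5) = 6.25, f(1) = 8, f(1.5) = 10.25, f(2) = 13, f(2.5) = 16.25.
T_4 = (Δs/2)·[f(s_0) + 2f(s_1) + 2f(s_2) + 2f(s_3) + f(s_4)].
Sum = 21.25.

21.25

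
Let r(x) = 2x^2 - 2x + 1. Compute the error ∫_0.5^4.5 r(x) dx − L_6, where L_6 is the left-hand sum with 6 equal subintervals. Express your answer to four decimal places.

10.0741

Exact integral: ∫_0.5^4.5 r(x) dx ≈ 44.666667.
L_6 ≈ 34.592593.
Error ≈ 44.666667 − 34.592593 ≈ 10.0741.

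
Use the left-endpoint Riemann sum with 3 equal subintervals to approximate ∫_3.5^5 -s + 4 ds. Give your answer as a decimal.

Δs = (5 − 3.5)/3 = 0.5.
Left endpoints: 3.5, 4, 4.5.
f(3.5) = 0.5, f(4) = 0, f(4.5) = -0.5.
Sum = Δs · [f(3.5) + f(4) + f(4.5)].
Sum = 0.

0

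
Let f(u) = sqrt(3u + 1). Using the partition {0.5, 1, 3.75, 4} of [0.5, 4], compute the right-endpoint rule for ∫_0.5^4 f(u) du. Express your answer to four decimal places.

Subinterval widths: 0.5, 2.75, 0.25.
Right endpoints: 1, 3.75, 4.
f(1) ≈ 2.0000, f(3.75) ≈ 3.5000, f(4) ≈ 3.6056.
Sum = Σ Δu_i · f(u_i).
Sum ≈ 11.5264.

11.5264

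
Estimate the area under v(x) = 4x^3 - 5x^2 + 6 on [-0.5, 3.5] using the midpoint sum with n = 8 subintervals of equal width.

Δx = (3.5 − (-0.5))/8 = 0.5.
Midpoints: -0.25, 0.25, 0.75, 1.25, 1.75, 2.25, 2.75, 3.25.
v(-0.25) = 5.625, v(0.25) = 5.75, v(0.75) = 4.875, v(1.25) = 6, v(1.75) = 12.125, v(2.25) = 26.25, v(2.75) = 51.375, v(3.25) = 90.5.
Sum = Δx · [v(-0.25) + v(0.25) + v(0.75) + ...].
Sum = 101.25.

101.25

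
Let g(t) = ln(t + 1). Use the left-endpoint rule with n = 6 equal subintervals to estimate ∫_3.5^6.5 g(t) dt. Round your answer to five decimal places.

5.21387

Δt = (6.5 − 3.5)/6 = 0.5.
Left endpoints: 3.5, 4, 4.5, 5, 5.5, 6.
g(3.5) ≈ 1.50408, g(4) ≈ 1.60944, g(4.5) ≈ 1.70475, g(5) ≈ 1.79176, g(5.5) ≈ 1.87180, g(6) ≈ 1.94591.
Sum = Δt · [g(3.5) + g(4) + g(4.5) + ...].
Sum ≈ 5.21387.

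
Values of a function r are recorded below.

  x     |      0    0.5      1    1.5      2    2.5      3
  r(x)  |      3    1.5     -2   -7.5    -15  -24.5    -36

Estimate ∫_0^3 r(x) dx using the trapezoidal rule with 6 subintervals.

-32

Δx = 0.5.
T_6 = (0.5/2)·[3 + 2·1.5 + 2·(-2) + 2·(-7.5) + 2·(-15) + 2·(-24.5) + (-36)] = -32.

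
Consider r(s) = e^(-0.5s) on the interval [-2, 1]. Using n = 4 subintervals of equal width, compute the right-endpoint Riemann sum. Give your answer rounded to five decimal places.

3.48097

Δs = (1 − (-2))/4 = 0.75.
Right endpoints: -1.25, -0.5, 0.25, 1.
r(-1.25) ≈ 1.86825, r(-0.5) ≈ 1.28403, r(0.25) ≈ 0.88250, r(1) ≈ 0.60653.
Sum = Δs · [r(-1.25) + r(-0.5) + r(0.25) + r(1)].
Sum ≈ 3.48097.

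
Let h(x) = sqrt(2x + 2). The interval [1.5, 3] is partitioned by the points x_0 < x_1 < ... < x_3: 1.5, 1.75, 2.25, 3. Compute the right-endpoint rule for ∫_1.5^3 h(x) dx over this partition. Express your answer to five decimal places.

Subinterval widths: 0.25, 0.5, 0.75.
Right endpoints: 1.75, 2.25, 3.
h(1.75) ≈ 2.34521, h(2.25) ≈ 2.54951, h(3) ≈ 2.82843.
Sum = Σ Δx_i · h(x_i).
Sum ≈ 3.98238.

3.98238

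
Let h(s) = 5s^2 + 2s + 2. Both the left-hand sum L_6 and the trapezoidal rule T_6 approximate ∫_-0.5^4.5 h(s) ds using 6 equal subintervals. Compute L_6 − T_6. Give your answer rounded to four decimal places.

-45.8333

L_6 ≈ 139.143519.
T_6 ≈ 184.976852.
L_6 − T_6 ≈ -45.8333.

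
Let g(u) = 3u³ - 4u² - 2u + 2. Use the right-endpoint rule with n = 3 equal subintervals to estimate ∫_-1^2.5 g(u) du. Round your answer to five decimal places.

Δu = (2.5 − (-1))/3 = 7/6.
Right endpoints: 1/6, 4/3, 2.5.
g(1/6) = 113/72, g(4/3) = -2/3, g(2.5) = 18.875.
Sum = Δu · [g(1/6) + g(4/3) + g(2.5)].
Sum ≈ 23.07407.

23.07407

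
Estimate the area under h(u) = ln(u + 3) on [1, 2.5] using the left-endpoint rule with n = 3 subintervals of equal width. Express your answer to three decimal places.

Δu = (2.5 − 1)/3 = 0.5.
Left endpoints: 1, 1.5, 2.
h(1) ≈ 1.386, h(1.5) ≈ 1.504, h(2) ≈ 1.609.
Sum = Δu · [h(1) + h(1.5) + h(2)].
Sum ≈ 2.250.

2.250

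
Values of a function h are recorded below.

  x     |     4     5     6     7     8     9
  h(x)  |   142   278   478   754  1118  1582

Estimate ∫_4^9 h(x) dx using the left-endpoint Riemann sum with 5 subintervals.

2770

Δx = 1.
Sum = 1·[142 + 278 + 478 + 754 + 1118] = 2770.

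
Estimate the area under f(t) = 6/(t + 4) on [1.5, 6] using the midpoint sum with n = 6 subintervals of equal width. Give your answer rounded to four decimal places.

Δt = (6 − 1.5)/6 = 0.75.
Midpoints: 1.875, 2.625, 3.375, 4.125, 4.875, 5.625.
f(1.875) = 48/47, f(2.625) = 48/53, f(3.375) = 48/59, f(4.125) = 48/65, f(4.875) = 48/71, f(5.625) = 48/77.
Sum = Δt · [f(1.875) + f(2.625) + f(3.375) + ...].
Sum ≈ 3.5838.

3.5838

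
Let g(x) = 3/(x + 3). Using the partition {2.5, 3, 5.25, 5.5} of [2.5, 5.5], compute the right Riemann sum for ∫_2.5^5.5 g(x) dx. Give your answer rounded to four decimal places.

1.1564

Subinterval widths: 0.5, 2.25, 0.25.
Right endpoints: 3, 5.25, 5.5.
g(3) = 0.5, g(5.25) = 4/11, g(5.5) = 6/17.
Sum = Σ Δx_i · g(x_i).
Sum ≈ 1.1564.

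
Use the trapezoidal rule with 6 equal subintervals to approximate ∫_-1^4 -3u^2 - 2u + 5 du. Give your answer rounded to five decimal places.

Δu = (4 − (-1))/6 = 5/6.
f(-1) = 4, f(-1/6) = 5.25, f(2/3) = 7/3, f(1.5) = -4.75, f(7/3) = -16, f(19/6) = -377/12, f(4) = -51.
T_6 = (Δu/2)·[f(u_0) + 2f(u_1) + ... + 2f(u_{5}) + f(u_6)].
Sum ≈ -56.73611.

-56.73611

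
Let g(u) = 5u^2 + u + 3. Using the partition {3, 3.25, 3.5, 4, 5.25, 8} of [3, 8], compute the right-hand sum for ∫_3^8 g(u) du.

Subinterval widths: 0.25, 0.25, 0.5, 1.25, 2.75.
Right endpoints: 3.25, 3.5, 4, 5.25, 8.
g(3.25) = 59.0625, g(3.5) = 67.75, g(4) = 87, g(5.25) = 146.0625, g(8) = 331.
Sum = Σ Δu_i · g(u_i).
Sum = 1168.03125.

1168.03125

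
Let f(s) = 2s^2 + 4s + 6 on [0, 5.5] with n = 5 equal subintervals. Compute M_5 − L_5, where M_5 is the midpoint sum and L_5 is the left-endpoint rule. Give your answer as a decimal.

42.0475

M_5 = 203.3075.
L_5 = 161.26.
M_5 − L_5 = 42.0475.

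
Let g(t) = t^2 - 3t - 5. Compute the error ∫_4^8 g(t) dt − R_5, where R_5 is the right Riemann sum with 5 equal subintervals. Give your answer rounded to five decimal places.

-14.82667

Exact integral: ∫_4^8 g(t) dt ≈ 57.3333333.
R_5 = 72.16.
Error ≈ 57.3333333 − 72.16 ≈ -14.82667.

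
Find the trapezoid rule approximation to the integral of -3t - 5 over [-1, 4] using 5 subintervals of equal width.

Δt = (4 − (-1))/5 = 1.
f(-1) = -2, f(0) = -5, f(1) = -8, f(2) = -11, f(3) = -14, f(4) = -17.
T_5 = (Δt/2)·[f(t_0) + 2f(t_1) + ... + 2f(t_{4}) + f(t_5)].
Sum = -47.5.

-47.5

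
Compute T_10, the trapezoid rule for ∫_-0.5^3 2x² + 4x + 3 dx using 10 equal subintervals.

Δx = (3 − (-0.5))/10 = 0.35.
f(-0.5) = 1.5, f(-0.15) = 2.445, f(0.2) = 3.88, f(0.55) = 5.805, f(0.9) = 8.22, f(1.25) = 11.125, f(1.6) = 14.52, f(1.95) = 18.405, f(2.3) = 22.78, f(2.65) = 27.645, f(3) = 33.
T_10 = (Δx/2)·[f(x_0) + 2f(x_1) + ... + 2f(x_{9}) + f(x_10)].
Sum = 46.22625.

46.22625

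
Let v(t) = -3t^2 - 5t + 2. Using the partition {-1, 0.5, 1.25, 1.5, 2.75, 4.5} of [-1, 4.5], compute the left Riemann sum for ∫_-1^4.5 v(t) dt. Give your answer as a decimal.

-72.75

Subinterval widths: 1.5, 0.75, 0.25, 1.25, 1.75.
Left endpoints: -1, 0.5, 1.25, 1.5, 2.75.
v(-1) = 4, v(0.5) = -1.25, v(1.25) = -8.9375, v(1.5) = -12.25, v(2.75) = -34.4375.
Sum = Σ Δt_i · v(t_i).
Sum = -72.75.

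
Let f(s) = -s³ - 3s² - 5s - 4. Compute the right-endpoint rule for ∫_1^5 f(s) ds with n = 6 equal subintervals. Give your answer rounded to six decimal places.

Δs = (5 − 1)/6 = 2/3.
Right endpoints: 5/3, 7/3, 3, 11/3, 13/3, 5.
f(5/3) = -683/27, f(7/3) = -1207/27, f(3) = -73, f(11/3) = -3023/27, f(13/3) = -4411/27, f(5) = -229.
Sum = Δs · [f(5/3) + f(7/3) + f(3) + ...].
Sum ≈ -431.555556.

-431.555556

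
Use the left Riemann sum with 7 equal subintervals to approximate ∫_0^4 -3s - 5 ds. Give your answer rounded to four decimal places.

-40.5714

Δs = (4 − 0)/7 = 4/7.
Left endpoints: 0, 4/7, 8/7, 12/7, 16/7, 20/7, 24/7.
f(0) = -5, f(4/7) = -47/7, f(8/7) = -59/7, f(12/7) = -71/7, f(16/7) = -83/7, f(20/7) = -95/7, f(24/7) = -107/7.
Sum = Δs · [f(0) + f(4/7) + f(8/7) + ...].
Sum ≈ -40.5714.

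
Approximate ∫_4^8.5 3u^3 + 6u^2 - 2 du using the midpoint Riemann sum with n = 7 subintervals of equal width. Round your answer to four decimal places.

Δu = (8.5 − 4)/7 = 9/14.
Midpoints: 121/28, 139/28, 157/28, 6.25, 193/28, 211/28, 229/28.
f(121/28) = 7730467/21952, f(139/28) = 11258881/21952, f(157/28) = 15706807/21952, f(6.25) = 964.796875, f(193/28) = 27781099/21952, f(211/28) = 35617417/21952, f(229/28) = 44793151/21952.
Sum = Δu · [f(121/28) + f(139/28) + f(157/28) + ...].
Sum ≈ 4804.6497.

4804.6497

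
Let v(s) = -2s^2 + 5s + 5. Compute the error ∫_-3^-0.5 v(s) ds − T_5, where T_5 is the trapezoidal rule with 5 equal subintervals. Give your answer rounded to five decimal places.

Exact integral: ∫_-3^-0.5 v(s) ds ≈ -27.2916667.
T_5 = -27.5.
Error ≈ -27.2916667 − (-27.5) ≈ 0.20833.

0.20833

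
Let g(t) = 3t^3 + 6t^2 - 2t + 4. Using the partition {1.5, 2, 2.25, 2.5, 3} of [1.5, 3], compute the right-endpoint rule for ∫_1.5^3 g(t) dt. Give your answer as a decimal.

127.35546875

Subinterval widths: 0.5, 0.25, 0.25, 0.5.
Right endpoints: 2, 2.25, 2.5, 3.
g(2) = 48, g(2.25) = 64.046875, g(2.5) = 83.375, g(3) = 133.
Sum = Σ Δt_i · g(t_i).
Sum = 127.35546875.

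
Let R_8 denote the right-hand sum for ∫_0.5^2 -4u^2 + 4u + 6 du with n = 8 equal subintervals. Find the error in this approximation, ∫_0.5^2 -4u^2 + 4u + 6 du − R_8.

0.87890625

Exact integral: ∫_0.5^2 f(u) du = 6.
R_8 = 5.12109375.
Error = 6 − 5.12109375 = 0.87890625.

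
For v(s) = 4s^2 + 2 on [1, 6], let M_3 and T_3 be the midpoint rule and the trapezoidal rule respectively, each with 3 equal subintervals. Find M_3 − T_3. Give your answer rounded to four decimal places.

-13.8889

M_3 ≈ 292.037037.
T_3 ≈ 305.925926.
M_3 − T_3 ≈ -13.8889.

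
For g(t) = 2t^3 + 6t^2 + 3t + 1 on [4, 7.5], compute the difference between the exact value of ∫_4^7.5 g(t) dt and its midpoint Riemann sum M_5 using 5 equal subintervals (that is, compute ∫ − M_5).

Exact integral: ∫_4^7.5 g(t) dt = 2233.65625.
M_5 = 2227.868125.
Error = 2233.65625 − 2227.868125 = 5.788125.

5.788125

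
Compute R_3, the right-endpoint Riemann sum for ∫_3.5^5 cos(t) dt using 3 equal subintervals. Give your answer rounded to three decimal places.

Δt = (5 − 3.5)/3 = 0.5.
Right endpoints: 4, 4.5, 5.
f(4) ≈ -0.654, f(4.5) ≈ -0.211, f(5) ≈ 0.284.
Sum = Δt · [f(4) + f(4.5) + f(5)].
Sum ≈ -0.290.

-0.290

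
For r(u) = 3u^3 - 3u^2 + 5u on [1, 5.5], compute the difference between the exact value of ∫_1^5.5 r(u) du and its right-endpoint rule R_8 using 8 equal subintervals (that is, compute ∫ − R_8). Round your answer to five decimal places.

Exact integral: ∫_1^5.5 r(u) du = 593.296875.
R_8 ≈ 720.7097168.
Error ≈ 593.296875 − 720.7097168 ≈ -127.41284.

-127.41284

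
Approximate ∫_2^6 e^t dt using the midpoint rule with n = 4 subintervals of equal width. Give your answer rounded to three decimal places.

380.007

Δt = (6 − 2)/4 = 1.
Midpoints: 2.5, 3.5, 4.5, 5.5.
f(2.5) ≈ 12.182, f(3.5) ≈ 33.115, f(4.5) ≈ 90.017, f(5.5) ≈ 244.692.
Sum = Δt · [f(2.5) + f(3.5) + f(4.5) + f(5.5)].
Sum ≈ 380.007.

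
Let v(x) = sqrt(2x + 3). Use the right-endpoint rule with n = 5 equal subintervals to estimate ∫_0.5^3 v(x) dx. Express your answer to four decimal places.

6.5799

Δx = (3 − 0.5)/5 = 0.5.
Right endpoints: 1, 1.5, 2, 2.5, 3.
v(1) ≈ 2.2361, v(1.5) ≈ 2.4495, v(2) ≈ 2.6458, v(2.5) ≈ 2.8284, v(3) ≈ 3.0000.
Sum = Δx · [v(1) + v(1.5) + v(2) + v(2.5) + v(3)].
Sum ≈ 6.5799.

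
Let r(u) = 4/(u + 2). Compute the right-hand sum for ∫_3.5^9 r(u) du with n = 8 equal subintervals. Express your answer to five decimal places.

Δu = (9 − 3.5)/8 = 0.6875.
Right endpoints: 4.1875, 4.875, 5.5625, 6.25, 6.9375, 7.625, 8.3125, 9.
r(4.1875) = 64/99, r(4.875) = 32/55, r(5.5625) = 64/121, r(6.25) = 16/33, r(6.9375) = 64/143, r(7.625) = 32/77, r(8.3125) = 64/165, r(9) = 4/11.
Sum = Δu · [r(4.1875) + r(4.875) + r(5.5625) + ...].
Sum ≈ 2.65149.

2.65149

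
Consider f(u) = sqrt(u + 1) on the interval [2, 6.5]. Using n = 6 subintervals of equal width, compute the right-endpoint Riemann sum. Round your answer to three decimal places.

10.601

Δu = (6.5 − 2)/6 = 0.75.
Right endpoints: 2.75, 3.5, 4.25, 5, 5.75, 6.5.
f(2.75) ≈ 1.936, f(3.5) ≈ 2.121, f(4.25) ≈ 2.291, f(5) ≈ 2.449, f(5.75) ≈ 2.598, f(6.5) ≈ 2.739.
Sum = Δu · [f(2.75) + f(3.5) + f(4.25) + ...].
Sum ≈ 10.601.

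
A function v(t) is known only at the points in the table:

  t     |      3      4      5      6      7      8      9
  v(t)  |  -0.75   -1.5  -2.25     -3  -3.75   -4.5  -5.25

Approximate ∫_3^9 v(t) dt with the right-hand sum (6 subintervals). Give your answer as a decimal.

-20.25

Δt = 1.
Sum = 1·[(-1.5) + (-2.25) + (-3) + (-3.75) + (-4.5) + (-5.25)] = -20.25.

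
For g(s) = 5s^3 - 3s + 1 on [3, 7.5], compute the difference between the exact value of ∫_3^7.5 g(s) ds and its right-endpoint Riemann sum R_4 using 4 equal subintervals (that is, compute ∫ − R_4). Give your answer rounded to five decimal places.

Exact integral: ∫_3^7.5 g(s) ds = 3787.453125.
R_4 ≈ 4965.1962891.
Error ≈ 3787.453125 − 4965.1962891 ≈ -1177.74316.

-1177.74316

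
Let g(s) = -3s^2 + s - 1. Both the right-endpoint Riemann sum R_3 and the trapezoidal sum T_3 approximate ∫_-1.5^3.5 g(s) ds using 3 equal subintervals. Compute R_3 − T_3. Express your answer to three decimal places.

R_3 ≈ -74.02778.
T_3 ≈ -53.19444.
R_3 − T_3 ≈ -20.833.

-20.833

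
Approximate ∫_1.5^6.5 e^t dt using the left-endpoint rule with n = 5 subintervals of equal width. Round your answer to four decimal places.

Δt = (6.5 − 1.5)/5 = 1.
Left endpoints: 1.5, 2.5, 3.5, 4.5, 5.5.
f(1.5) ≈ 4.4817, f(2.5) ≈ 12.1825, f(3.5) ≈ 33.1155, f(4.5) ≈ 90.0171, f(5.5) ≈ 244.6919.
Sum = Δt · [f(1.5) + f(2.5) + f(3.5) + f(4.5) + f(5.5)].
Sum ≈ 384.4887.

384.4887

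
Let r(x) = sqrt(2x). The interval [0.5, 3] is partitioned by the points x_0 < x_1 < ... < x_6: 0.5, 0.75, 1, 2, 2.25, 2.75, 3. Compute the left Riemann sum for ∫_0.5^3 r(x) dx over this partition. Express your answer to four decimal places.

4.1174

Subinterval widths: 0.25, 0.25, 1, 0.25, 0.5, 0.25.
Left endpoints: 0.5, 0.75, 1, 2, 2.25, 2.75.
r(0.5) ≈ 1.0000, r(0.75) ≈ 1.2247, r(1) ≈ 1.4142, r(2) ≈ 2.0000, r(2.25) ≈ 2.1213, r(2.75) ≈ 2.3452.
Sum = Σ Δx_i · r(x_i).
Sum ≈ 4.1174.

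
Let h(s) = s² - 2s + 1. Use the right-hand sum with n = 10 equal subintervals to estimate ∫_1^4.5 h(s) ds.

Δs = (4.5 − 1)/10 = 0.35.
Right endpoints: 1.35, 1.7, 2.05, 2.4, 2.75, 3.1, 3.45, 3.8, 4.15, 4.5.
h(1.35) = 0.1225, h(1.7) = 0.49, h(2.05) = 1.1025, h(2.4) = 1.96, h(2.75) = 3.0625, h(3.1) = 4.41, h(3.45) = 6.0025, h(3.8) = 7.84, h(4.15) = 9.9225, h(4.5) = 12.25.
Sum = Δs · [h(1.35) + h(1.7) + h(2.05) + ...].
Sum = 16.506875.

16.506875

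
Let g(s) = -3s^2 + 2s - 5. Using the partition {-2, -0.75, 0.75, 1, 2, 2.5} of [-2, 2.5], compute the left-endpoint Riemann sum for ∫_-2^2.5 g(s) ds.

-52.328125

Subinterval widths: 1.25, 1.5, 0.25, 1, 0.5.
Left endpoints: -2, -0.75, 0.75, 1, 2.
g(-2) = -21, g(-0.75) = -8.1875, g(0.75) = -5.1875, g(1) = -6, g(2) = -13.
Sum = Σ Δs_i · g(s_i).
Sum = -52.328125.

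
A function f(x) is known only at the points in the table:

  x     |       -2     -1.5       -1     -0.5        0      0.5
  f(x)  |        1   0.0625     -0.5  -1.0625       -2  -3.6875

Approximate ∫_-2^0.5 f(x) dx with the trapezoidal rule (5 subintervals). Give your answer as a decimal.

Δx = 0.5.
T_5 = (0.5/2)·[1 + 2·0.0625 + 2·(-0.5) + 2·(-1.0625) + 2·(-2) + (-3.6875)] = -2.421875.

-2.421875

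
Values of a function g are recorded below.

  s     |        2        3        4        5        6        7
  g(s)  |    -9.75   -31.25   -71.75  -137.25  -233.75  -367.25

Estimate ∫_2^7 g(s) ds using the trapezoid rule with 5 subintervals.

-662.5

Δs = 1.
T_5 = (1/2)·[(-9.75) + 2·(-31.25) + 2·(-71.75) + 2·(-137.25) + 2·(-233.75) + (-367.25)] = -662.5.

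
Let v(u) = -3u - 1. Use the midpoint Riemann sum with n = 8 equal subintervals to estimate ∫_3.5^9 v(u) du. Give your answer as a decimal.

Δu = (9 − 3.5)/8 = 0.6875.
Midpoints: 3.84375, 4.53125, 5.21875, 5.90625, 6.59375, 7.28125, 7.96875, 8.65625.
v(3.84375) = -12.53125, v(4.53125) = -14.59375, v(5.21875) = -16.65625, v(5.90625) = -18.71875, v(6.59375) = -20.78125, v(7.28125) = -22.84375, v(7.96875) = -24.90625, v(8.65625) = -26.96875.
Sum = Δu · [v(3.84375) + v(4.53125) + v(5.21875) + ...].
Sum = -108.625.

-108.625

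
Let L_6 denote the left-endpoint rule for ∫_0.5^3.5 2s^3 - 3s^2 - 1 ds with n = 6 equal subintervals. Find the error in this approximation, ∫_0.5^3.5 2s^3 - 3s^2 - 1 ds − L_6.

11.25

Exact integral: ∫_0.5^3.5 f(s) ds = 29.25.
L_6 = 18.
Error = 29.25 − 18 = 11.25.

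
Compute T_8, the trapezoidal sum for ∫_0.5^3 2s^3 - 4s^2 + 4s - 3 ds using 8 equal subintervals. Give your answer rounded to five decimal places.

Δs = (3 − 0.5)/8 = 0.3125.
f(0.5) = -1.75, f(0.8125) = -2699/2048, f(1.125) = -0.71484375, f(1.4375) = 871/2048, f(1.75) = 2.46875, f(2.0625) = 11841/2048, f(2.375) = 10.73046875, f(2.6875) = 36211/2048, f(3) = 27.
T_8 = (Δs/2)·[f(s_0) + 2f(s_1) + ... + 2f(s_{7}) + f(s_8)].
Sum ≈ 14.89990.

14.89990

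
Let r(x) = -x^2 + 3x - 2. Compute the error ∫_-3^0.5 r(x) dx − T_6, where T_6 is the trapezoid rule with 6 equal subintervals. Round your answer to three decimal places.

0.198

Exact integral: ∫_-3^0.5 r(x) dx ≈ -29.16667.
T_6 ≈ -29.36516.
Error ≈ -29.16667 − (-29.36516) ≈ 0.198.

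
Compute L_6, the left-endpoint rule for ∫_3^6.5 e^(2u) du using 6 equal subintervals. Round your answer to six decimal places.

116602.261088

Δu = (6.5 − 3)/6 = 7/12.
Left endpoints: 3, 43/12, 25/6, 4.75, 16/3, 71/12.
f(3) ≈ 403.428793, f(43/12) ≈ 1295.519001, f(25/6) ≈ 4160.262005, f(4.75) ≈ 13359.726830, f(16/3) ≈ 42901.697233, f(71/12) ≈ 137768.956575.
Sum = Δu · [f(3) + f(43/12) + f(25/6) + ...].
Sum ≈ 116602.261088.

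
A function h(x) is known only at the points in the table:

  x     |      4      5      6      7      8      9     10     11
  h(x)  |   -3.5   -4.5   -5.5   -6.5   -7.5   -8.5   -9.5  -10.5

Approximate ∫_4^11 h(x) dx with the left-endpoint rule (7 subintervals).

-45.5

Δx = 1.
Sum = 1·[(-3.5) + (-4.5) + (-5.5) + (-6.5) + (-7.5) + (-8.5) + (-9.5)] = -45.5.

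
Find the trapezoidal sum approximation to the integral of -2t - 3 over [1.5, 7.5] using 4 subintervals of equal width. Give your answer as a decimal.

Δt = (7.5 − 1.5)/4 = 1.5.
f(1.5) = -6, f(3) = -9, f(4.5) = -12, f(6) = -15, f(7.5) = -18.
T_4 = (Δt/2)·[f(t_0) + 2f(t_1) + 2f(t_2) + 2f(t_3) + f(t_4)].
Sum = -72.

-72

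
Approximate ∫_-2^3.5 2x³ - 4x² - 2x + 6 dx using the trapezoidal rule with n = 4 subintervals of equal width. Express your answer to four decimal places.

24.8145

Δx = (3.5 − (-2))/4 = 1.375.
f(-2) = -22, f(-0.625) = 5.19921875, f(0.75) = 3.09375, f(2.125) = 2.87890625, f(3.5) = 35.75.
T_4 = (Δx/2)·[f(x_0) + 2f(x_1) + 2f(x_2) + 2f(x_3) + f(x_4)].
Sum ≈ 24.8145.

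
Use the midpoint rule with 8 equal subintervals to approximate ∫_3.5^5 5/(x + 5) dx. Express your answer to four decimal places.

0.8126

Δx = (5 − 3.5)/8 = 0.1875.
Midpoints: 3.59375, 3.78125, 3.96875, 4.15625, 4.34375, 4.53125, 4.71875, 4.90625.
f(3.59375) = 32/55, f(3.78125) = 160/281, f(3.96875) = 160/287, f(4.15625) = 160/293, f(4.34375) = 160/299, f(4.53125) = 32/61, f(4.71875) = 160/311, f(4.90625) = 160/317.
Sum = Δx · [f(3.59375) + f(3.78125) + f(3.96875) + ...].
Sum ≈ 0.8126.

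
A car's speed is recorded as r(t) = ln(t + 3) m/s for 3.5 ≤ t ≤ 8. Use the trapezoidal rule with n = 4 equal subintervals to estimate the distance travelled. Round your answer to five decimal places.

Δt = (8 − 3.5)/4 = 1.125.
r(3.5) ≈ 1.87180, r(4.625) ≈ 2.03143, r(5.75) ≈ 2.16905, r(6.875) ≈ 2.29001, r(8) ≈ 2.39790.
T_4 = (Δt/2)·[r(t_0) + 2r(t_1) + 2r(t_2) + 2r(t_3) + r(t_4)].
Sum ≈ 9.70351.

9.70351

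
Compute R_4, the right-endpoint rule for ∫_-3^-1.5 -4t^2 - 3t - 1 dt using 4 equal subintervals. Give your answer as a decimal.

-18.796875

Δt = (-1.5 − (-3))/4 = 0.375.
Right endpoints: -2.625, -2.25, -1.875, -1.5.
f(-2.625) = -20.6875, f(-2.25) = -14.5, f(-1.875) = -9.4375, f(-1.5) = -5.5.
Sum = Δt · [f(-2.625) + f(-2.25) + f(-1.875) + f(-1.5)].
Sum = -18.796875.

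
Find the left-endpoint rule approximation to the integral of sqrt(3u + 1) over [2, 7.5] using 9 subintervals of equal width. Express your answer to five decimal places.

20.51924

Δu = (7.5 − 2)/9 = 11/18.
Left endpoints: 2, 47/18, 29/9, 23/6, 40/9, 91/18, 17/3, 113/18, 62/9.
f(2) ≈ 2.64575, f(47/18) ≈ 2.97209, f(29/9) ≈ 3.26599, f(23/6) ≈ 3.53553, f(40/9) ≈ 3.78594, f(91/18) ≈ 4.02078, f(17/3) ≈ 4.24264, f(113/18) ≈ 4.45346, f(62/9) ≈ 4.65475.
Sum = Δu · [f(2) + f(47/18) + f(29/9) + ...].
Sum ≈ 20.51924.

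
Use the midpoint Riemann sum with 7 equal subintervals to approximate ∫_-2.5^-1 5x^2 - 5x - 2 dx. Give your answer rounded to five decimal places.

34.47130

Δx = (-1 − (-2.5))/7 = 3/14.
Midpoints: -67/28, -61/28, -55/28, -1.75, -43/28, -37/28, -31/28.
f(-67/28) = 30257/784, f(-61/28) = 25577/784, f(-55/28) = 21257/784, f(-1.75) = 22.0625, f(-43/28) = 13697/784, f(-37/28) = 10457/784, f(-31/28) = 7577/784.
Sum = Δx · [f(-67/28) + f(-61/28) + f(-55/28) + ...].
Sum ≈ 34.47130.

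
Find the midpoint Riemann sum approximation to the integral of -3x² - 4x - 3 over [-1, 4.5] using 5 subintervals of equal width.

Δx = (4.5 − (-1))/5 = 1.1.
Midpoints: -0.45, 0.65, 1.75, 2.85, 3.95.
f(-0.45) = -1.8075, f(0.65) = -6.8675, f(1.75) = -19.1875, f(2.85) = -38.7675, f(3.95) = -65.6075.
Sum = Δx · [f(-0.45) + f(0.65) + f(1.75) + f(2.85) + f(3.95)].
Sum = -145.46125.

-145.46125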